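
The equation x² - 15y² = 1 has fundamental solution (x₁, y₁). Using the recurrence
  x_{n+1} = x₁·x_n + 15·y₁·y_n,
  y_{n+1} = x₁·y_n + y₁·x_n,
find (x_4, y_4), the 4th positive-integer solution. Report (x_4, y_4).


Step 1: Find the fundamental solution (x₁, y₁) of x² - 15y² = 1.
  Expand √15 as a continued fraction. a₀ = ⌊√15⌋ = 3; iterate m_{k+1} = d_k·a_k − m_k, d_{k+1} = (15 − m_{k+1}²)/d_k, a_{k+1} = ⌊(a₀ + m_{k+1})/d_{k+1}⌋ (starting m₀ = 0, d₀ = 1), with convergents p_k = a_k·p_{k-1} + p_{k-2}, q_k = a_k·q_{k-1} + q_{k-2} (p₋₁ = 1, q₋₁ = 0):
  k = 0: a₀ = 3; p₀/q₀ = 3/1; p₀² − 15·q₀² = 9 − 15 = -6.
  k = 1: m = 3, d = 6, a = ⌊(3 + 3)/6⌋ = 1; p/q = (1·3 + 1)/(1·1 + 0) = 4/1; p² − 15·q² = 16 − 15 = 1.
  The first convergent with p² − 15·q² = 1 gives the fundamental solution (x₁, y₁) = (4, 1).
Step 2: Apply the recurrence (x_{n+1}, y_{n+1}) = (x₁x_n + 15y₁y_n, x₁y_n + y₁x_n) repeatedly.
  From (x_1, y_1) = (4, 1): x_2 = 4·4 + 15·1·1 = 31; y_2 = 4·1 + 1·4 = 8.
  From (x_2, y_2) = (31, 8): x_3 = 4·31 + 15·1·8 = 244; y_3 = 4·8 + 1·31 = 63.
  From (x_3, y_3) = (244, 63): x_4 = 4·244 + 15·1·63 = 1921; y_4 = 4·63 + 1·244 = 496.
Step 3: Verify x_4² - 15·y_4² = 3690241 - 3690240 = 1 (should be 1). ✓

(x_1, y_1) = (4, 1); (x_4, y_4) = (1921, 496).


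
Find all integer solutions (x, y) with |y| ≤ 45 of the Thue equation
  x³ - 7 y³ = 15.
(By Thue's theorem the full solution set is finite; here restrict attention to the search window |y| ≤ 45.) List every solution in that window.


The equation is x³ - 7y³ = 15. For fixed y, x³ = 7·y³ + 15, so a solution requires the RHS to be a perfect cube.
Strategy: iterate y from -45 to 45, compute RHS = 7·y³ + 15, and check whether it is a (positive or negative) perfect cube.
Check small values of y:
  y = 0: RHS = 15 is not a perfect cube.
  y = 1: RHS = 22 is not a perfect cube.
  y = -1: RHS = 8 = (2)³ ⇒ x = 2 works.
  y = 2: RHS = 71 is not a perfect cube.
  y = -2: RHS = -41 is not a perfect cube.
  y = 3: RHS = 204 is not a perfect cube.
  y = -3: RHS = -174 is not a perfect cube.
Continuing, at y = 23: RHS = 85184 = (44)³ ⇒ x = 44 works.
Searching the remaining y in |y| ≤ 45 finds no further solutions.
Collected solutions: (2, -1), (44, 23).

Solutions (with |y| ≤ 45): (2, -1), (44, 23).


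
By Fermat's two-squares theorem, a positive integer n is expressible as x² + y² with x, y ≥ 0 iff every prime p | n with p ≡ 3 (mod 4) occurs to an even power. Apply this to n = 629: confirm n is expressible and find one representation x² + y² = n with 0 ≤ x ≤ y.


Step 1: Factor n = 629 = 17 · 37.
Step 2: Check the mod-4 condition on each prime factor: 17 ≡ 1 (mod 4), exponent 1; 37 ≡ 1 (mod 4), exponent 1.
All primes ≡ 3 (mod 4) appear to even exponent (or don't appear), so by the two-squares theorem n IS expressible as a sum of two squares.
Step 3: Build a representation. Here n = 17 · 37 is a product of primes ≡ 1 (mod 4). Each prime p ≡ 1 (mod 4) is itself a sum of two squares; find a² by testing p − a² for a perfect square:
  17: 17 − 1² = 16 = 4² ⇒ 17 = 1² + 4².
  37: 37 − 1² = 36 = 6² ⇒ 37 = 1² + 6².
  Combine using the Brahmagupta–Fibonacci identity (a² + b²)(c² + d²) = (ac − bd)² + (ad + bc)² = (ac + bd)² + (ad − bc)²:
  17 · 37 = 629: from (1² + 4²)(1² + 6²), take (1·1 − 4·6, 1·6 + 4·1) = (1 − 24, 6 + 4) = (-23, 10); dropping signs (only squares matter) gives (23, 10); check 23² + 10² = 529 + 100 = 629 ✓.
Step 4: Order so x ≤ y and verify: 10² + 23² = 100 + 529 = 629 = n. ✓

n = 629 = 10² + 23² (one valid representation with x ≤ y).


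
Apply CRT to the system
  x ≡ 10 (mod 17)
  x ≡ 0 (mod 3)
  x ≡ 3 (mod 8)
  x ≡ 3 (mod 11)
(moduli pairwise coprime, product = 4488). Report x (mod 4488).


Product of moduli M = 17 · 3 · 8 · 11 = 4488.
Merge one congruence at a time:
  Start: x ≡ 10 (mod 17).
  Combine with x ≡ 0 (mod 3); new modulus lcm = 51.
    Write x = 10 + 17·t and substitute into x ≡ 0 (mod 3): 17·t ≡ 0 − 10 = -10 (mod 3).
    Reduce coefficients mod 3: 2·t ≡ 2 (mod 3).
    The inverse of 2 mod 3 is 2 (since 2·2 = 4 = 1·3 + 1), so t ≡ 2·2 = 4 ≡ 1 (mod 3).
    Then x = 10 + 17·1 = 27, valid modulo lcm(17, 3) = 51: x ≡ 27 (mod 51).
  Combine with x ≡ 3 (mod 8); new modulus lcm = 408.
    Write x = 27 + 51·t and substitute into x ≡ 3 (mod 8): 51·t ≡ 3 − 27 = -24 (mod 8).
    Reduce coefficients mod 8: 3·t ≡ 0 (mod 8).
    The inverse of 3 mod 8 is 3 (since 3·3 = 9 = 1·8 + 1), so t ≡ 3·0 = 0 ≡ 0 (mod 8).
    Then x = 27 + 51·0 = 27, valid modulo lcm(51, 8) = 408: x ≡ 27 (mod 408).
  Combine with x ≡ 3 (mod 11); new modulus lcm = 4488.
    Write x = 27 + 408·t and substitute into x ≡ 3 (mod 11): 408·t ≡ 3 − 27 = -24 (mod 11).
    Reduce coefficients mod 11: 1·t ≡ 9 (mod 11).
    So t ≡ 9 (mod 11).
    Then x = 27 + 408·9 = 3699, valid modulo lcm(408, 11) = 4488: x ≡ 3699 (mod 4488).
Verify against each original: 3699 mod 17 = 10, 3699 mod 3 = 0, 3699 mod 8 = 3, 3699 mod 11 = 3.

x ≡ 3699 (mod 4488).


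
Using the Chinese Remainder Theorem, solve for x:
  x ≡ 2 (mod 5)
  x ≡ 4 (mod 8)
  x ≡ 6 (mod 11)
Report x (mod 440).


Moduli 5, 8, 11 are pairwise coprime; by CRT there is a unique solution modulo M = 5 · 8 · 11 = 440.
Solve pairwise, accumulating the modulus:
  Start with x ≡ 2 (mod 5).
  Combine with x ≡ 4 (mod 8): since gcd(5, 8) = 1, we get a unique residue mod 40.
    Write x = 2 + 5·t and substitute into x ≡ 4 (mod 8): 5·t ≡ 4 − 2 = 2 (mod 8).
    The inverse of 5 mod 8 is 5 (since 5·5 = 25 = 3·8 + 1), so t ≡ 5·2 = 10 ≡ 2 (mod 8).
    Then x = 2 + 5·2 = 12, valid modulo lcm(5, 8) = 40: x ≡ 12 (mod 40).
  Combine with x ≡ 6 (mod 11): since gcd(40, 11) = 1, we get a unique residue mod 440.
    Write x = 12 + 40·t and substitute into x ≡ 6 (mod 11): 40·t ≡ 6 − 12 = -6 (mod 11).
    Reduce coefficients mod 11: 7·t ≡ 5 (mod 11).
    The inverse of 7 mod 11 is 8 (since 7·8 = 56 = 5·11 + 1), so t ≡ 8·5 = 40 ≡ 7 (mod 11).
    Then x = 12 + 40·7 = 292, valid modulo lcm(40, 11) = 440: x ≡ 292 (mod 440).
Verify: 292 mod 5 = 2 ✓, 292 mod 8 = 4 ✓, 292 mod 11 = 6 ✓.

x ≡ 292 (mod 440).


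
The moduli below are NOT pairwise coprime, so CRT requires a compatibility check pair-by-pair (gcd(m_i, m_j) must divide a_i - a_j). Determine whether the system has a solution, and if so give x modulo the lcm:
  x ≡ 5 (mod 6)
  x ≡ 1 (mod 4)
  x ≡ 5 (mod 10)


Moduli 6, 4, 10 are not pairwise coprime, so CRT works modulo lcm(m_i) when all pairwise compatibility conditions hold.
Pairwise compatibility: gcd(m_i, m_j) must divide a_i - a_j for every pair.
Merge one congruence at a time:
  Start: x ≡ 5 (mod 6).
  Combine with x ≡ 1 (mod 4): gcd(6, 4) = 2; 1 - 5 = -4, which IS divisible by 2, so compatible.
    Write x = 5 + 6·t and substitute into x ≡ 1 (mod 4): 6·t ≡ 1 − 5 = -4 (mod 4).
    Divide the congruence (and modulus) by g = 2: 3·t ≡ -2 (mod 2).
    Reduce coefficients mod 2: 1·t ≡ 0 (mod 2).
    So t ≡ 0 (mod 2).
    Then x = 5 + 6·0 = 5, valid modulo lcm(6, 4) = 12: x ≡ 5 (mod 12).
  Combine with x ≡ 5 (mod 10): gcd(12, 10) = 2; 5 - 5 = 0, which IS divisible by 2, so compatible.
    Write x = 5 + 12·t and substitute into x ≡ 5 (mod 10): 12·t ≡ 5 − 5 = 0 (mod 10).
    Divide the congruence (and modulus) by g = 2: 6·t ≡ 0 (mod 5).
    Reduce coefficients mod 5: 1·t ≡ 0 (mod 5).
    So t ≡ 0 (mod 5).
    Then x = 5 + 12·0 = 5, valid modulo lcm(12, 10) = 60: x ≡ 5 (mod 60).
Verify: 5 mod 6 = 5, 5 mod 4 = 1, 5 mod 10 = 5.

x ≡ 5 (mod 60).


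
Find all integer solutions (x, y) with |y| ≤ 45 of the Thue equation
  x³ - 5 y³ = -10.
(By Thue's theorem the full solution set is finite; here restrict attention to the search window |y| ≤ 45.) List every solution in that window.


The equation is x³ - 5y³ = -10. For fixed y, x³ = 5·y³ − 10, so a solution requires the RHS to be a perfect cube.
Strategy: iterate y from -45 to 45, compute RHS = 5·y³ − 10, and check whether it is a (positive or negative) perfect cube.
Check small values of y:
  y = 0: RHS = -10 is not a perfect cube.
  y = 1: RHS = -5 is not a perfect cube.
  y = -1: RHS = -15 is not a perfect cube.
  y = 2: RHS = 30 is not a perfect cube.
  y = -2: RHS = -50 is not a perfect cube.
  y = 3: RHS = 125 = (5)³ ⇒ x = 5 works.
  y = -3: RHS = -145 is not a perfect cube.
Continuing the search up to |y| = 45 finds no further solutions beyond those listed.
Collected solutions: (5, 3).

Solutions (with |y| ≤ 45): (5, 3).


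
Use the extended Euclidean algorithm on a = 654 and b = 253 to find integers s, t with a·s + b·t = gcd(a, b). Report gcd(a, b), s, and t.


Euclidean algorithm on (654, 253) — divide until remainder is 0:
  654 = 2 · 253 + 148
  253 = 1 · 148 + 105
  148 = 1 · 105 + 43
  105 = 2 · 43 + 19
  43 = 2 · 19 + 5
  19 = 3 · 5 + 4
  5 = 1 · 4 + 1
  4 = 4 · 1 + 0
gcd(654, 253) = 1.
Track Bezout coefficients alongside the remainders: start with r₀ = 654 = a·1 + b·0 (s = 1, t = 0) and r₁ = 253 = a·0 + b·1 (s = 0, t = 1); each new remainder r_{k+1} = r_{k-1} − q_k·r_k inherits s_{k+1} = s_{k-1} − q_k·s_k, t_{k+1} = t_{k-1} − q_k·t_k, so r_k = a·s_k + b·t_k at every step:
  q = 2: r = 148, s = 1 − 2·0 = 1, t = 0 − 2·1 = -2  (check: 654·1 + 253·(-2) = 148)
  q = 1: r = 105, s = 0 − 1·1 = -1, t = 1 − 1·(-2) = 3  (check: 654·(-1) + 253·3 = 105)
  q = 1: r = 43, s = 1 − 1·(-1) = 2, t = -2 − 1·3 = -5  (check: 654·2 + 253·(-5) = 43)
  q = 2: r = 19, s = -1 − 2·2 = -5, t = 3 − 2·(-5) = 13  (check: 654·(-5) + 253·13 = 19)
  q = 2: r = 5, s = 2 − 2·(-5) = 12, t = -5 − 2·13 = -31  (check: 654·12 + 253·(-31) = 5)
  q = 3: r = 4, s = -5 − 3·12 = -41, t = 13 − 3·(-31) = 106  (check: 654·(-41) + 253·106 = 4)
  q = 1: r = 1, s = 12 − 1·(-41) = 53, t = -31 − 1·106 = -137  (check: 654·53 + 253·(-137) = 1)
The row with r = 1 (the gcd) gives the Bezout coefficients s = 53, t = -137.
Result: 654 · (53) + 253 · (-137) = 1.

gcd(654, 253) = 1; s = 53, t = -137 (check: 654·53 + 253·(-137) = 1).


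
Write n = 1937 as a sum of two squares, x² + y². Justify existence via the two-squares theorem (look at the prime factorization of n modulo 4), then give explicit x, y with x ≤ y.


Step 1: Factor n = 1937 = 13 · 149.
Step 2: Check the mod-4 condition on each prime factor: 13 ≡ 1 (mod 4), exponent 1; 149 ≡ 1 (mod 4), exponent 1.
All primes ≡ 3 (mod 4) appear to even exponent (or don't appear), so by the two-squares theorem n IS expressible as a sum of two squares.
Step 3: Build a representation. Here n = 13 · 149 is a product of primes ≡ 1 (mod 4). Each prime p ≡ 1 (mod 4) is itself a sum of two squares; find a² by testing p − a² for a perfect square:
  13: 13 − 1² = 12, 13 − 2² = 9 = 3² ⇒ 13 = 2² + 3².
  149: 149 − 1² = 148, 149 − 2² = 145, 149 − 3² = 140, 149 − 4² = 133, 149 − 5² = 124, 149 − 6² = 113, 149 − 7² = 100 = 10² ⇒ 149 = 7² + 10².
  Combine using the Brahmagupta–Fibonacci identity (a² + b²)(c² + d²) = (ac − bd)² + (ad + bc)² = (ac + bd)² + (ad − bc)²:
  13 · 149 = 1937: from (2² + 3²)(7² + 10²), take (2·7 − 3·10, 2·10 + 3·7) = (14 − 30, 20 + 21) = (-16, 41); dropping signs (only squares matter) gives (16, 41); check 16² + 41² = 256 + 1681 = 1937 ✓.
Step 4: Order so x ≤ y and verify: 16² + 41² = 256 + 1681 = 1937 = n. ✓

n = 1937 = 16² + 41² (one valid representation with x ≤ y).


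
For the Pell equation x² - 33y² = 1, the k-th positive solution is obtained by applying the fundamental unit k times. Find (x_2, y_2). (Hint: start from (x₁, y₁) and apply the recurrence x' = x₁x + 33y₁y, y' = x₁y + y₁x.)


Step 1: Find the fundamental solution (x₁, y₁) of x² - 33y² = 1.
  Expand √33 as a continued fraction. a₀ = ⌊√33⌋ = 5; iterate m_{k+1} = d_k·a_k − m_k, d_{k+1} = (33 − m_{k+1}²)/d_k, a_{k+1} = ⌊(a₀ + m_{k+1})/d_{k+1}⌋ (starting m₀ = 0, d₀ = 1), with convergents p_k = a_k·p_{k-1} + p_{k-2}, q_k = a_k·q_{k-1} + q_{k-2} (p₋₁ = 1, q₋₁ = 0):
  k = 0: a₀ = 5; p₀/q₀ = 5/1; p₀² − 33·q₀² = 25 − 33 = -8.
  k = 1: m = 5, d = 8, a = ⌊(5 + 5)/8⌋ = 1; p/q = (1·5 + 1)/(1·1 + 0) = 6/1; p² − 33·q² = 36 − 33 = 3.
  k = 2: m = 3, d = 3, a = ⌊(5 + 3)/3⌋ = 2; p/q = (2·6 + 5)/(2·1 + 1) = 17/3; p² − 33·q² = 289 − 297 = -8.
  k = 3: m = 3, d = 8, a = ⌊(5 + 3)/8⌋ = 1; p/q = (1·17 + 6)/(1·3 + 1) = 23/4; p² − 33·q² = 529 − 528 = 1.
  The first convergent with p² − 33·q² = 1 gives the fundamental solution (x₁, y₁) = (23, 4).
Step 2: Apply the recurrence (x_{n+1}, y_{n+1}) = (x₁x_n + 33y₁y_n, x₁y_n + y₁x_n) repeatedly.
  From (x_1, y_1) = (23, 4): x_2 = 23·23 + 33·4·4 = 1057; y_2 = 23·4 + 4·23 = 184.
Step 3: Verify x_2² - 33·y_2² = 1117249 - 1117248 = 1 (should be 1). ✓

(x_1, y_1) = (23, 4); (x_2, y_2) = (1057, 184).


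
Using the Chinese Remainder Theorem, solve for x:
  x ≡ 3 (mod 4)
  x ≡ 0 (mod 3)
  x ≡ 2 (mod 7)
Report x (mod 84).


Moduli 4, 3, 7 are pairwise coprime; by CRT there is a unique solution modulo M = 4 · 3 · 7 = 84.
Solve pairwise, accumulating the modulus:
  Start with x ≡ 3 (mod 4).
  Combine with x ≡ 0 (mod 3): since gcd(4, 3) = 1, we get a unique residue mod 12.
    Write x = 3 + 4·t and substitute into x ≡ 0 (mod 3): 4·t ≡ 0 − 3 = -3 (mod 3).
    Reduce coefficients mod 3: 1·t ≡ 0 (mod 3).
    So t ≡ 0 (mod 3).
    Then x = 3 + 4·0 = 3, valid modulo lcm(4, 3) = 12: x ≡ 3 (mod 12).
  Combine with x ≡ 2 (mod 7): since gcd(12, 7) = 1, we get a unique residue mod 84.
    Write x = 3 + 12·t and substitute into x ≡ 2 (mod 7): 12·t ≡ 2 − 3 = -1 (mod 7).
    Reduce coefficients mod 7: 5·t ≡ 6 (mod 7).
    The inverse of 5 mod 7 is 3 (since 5·3 = 15 = 2·7 + 1), so t ≡ 3·6 = 18 ≡ 4 (mod 7).
    Then x = 3 + 12·4 = 51, valid modulo lcm(12, 7) = 84: x ≡ 51 (mod 84).
Verify: 51 mod 4 = 3 ✓, 51 mod 3 = 0 ✓, 51 mod 7 = 2 ✓.

x ≡ 51 (mod 84).


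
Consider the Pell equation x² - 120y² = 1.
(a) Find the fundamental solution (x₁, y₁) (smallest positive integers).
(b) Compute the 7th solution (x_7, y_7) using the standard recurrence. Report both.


Step 1: Find the fundamental solution (x₁, y₁) of x² - 120y² = 1.
  Expand √120 as a continued fraction. a₀ = ⌊√120⌋ = 10; iterate m_{k+1} = d_k·a_k − m_k, d_{k+1} = (120 − m_{k+1}²)/d_k, a_{k+1} = ⌊(a₀ + m_{k+1})/d_{k+1}⌋ (starting m₀ = 0, d₀ = 1), with convergents p_k = a_k·p_{k-1} + p_{k-2}, q_k = a_k·q_{k-1} + q_{k-2} (p₋₁ = 1, q₋₁ = 0):
  k = 0: a₀ = 10; p₀/q₀ = 10/1; p₀² − 120·q₀² = 100 − 120 = -20.
  k = 1: m = 10, d = 20, a = ⌊(10 + 10)/20⌋ = 1; p/q = (1·10 + 1)/(1·1 + 0) = 11/1; p² − 120·q² = 121 − 120 = 1.
  The first convergent with p² − 120·q² = 1 gives the fundamental solution (x₁, y₁) = (11, 1).
Step 2: Apply the recurrence (x_{n+1}, y_{n+1}) = (x₁x_n + 120y₁y_n, x₁y_n + y₁x_n) repeatedly.
  From (x_1, y_1) = (11, 1): x_2 = 11·11 + 120·1·1 = 241; y_2 = 11·1 + 1·11 = 22.
  From (x_2, y_2) = (241, 22): x_3 = 11·241 + 120·1·22 = 5291; y_3 = 11·22 + 1·241 = 483.
  From (x_3, y_3) = (5291, 483): x_4 = 11·5291 + 120·1·483 = 116161; y_4 = 11·483 + 1·5291 = 10604.
  From (x_4, y_4) = (116161, 10604): x_5 = 11·116161 + 120·1·10604 = 2550251; y_5 = 11·10604 + 1·116161 = 232805.
  From (x_5, y_5) = (2550251, 232805): x_6 = 11·2550251 + 120·1·232805 = 55989361; y_6 = 11·232805 + 1·2550251 = 5111106.
  From (x_6, y_6) = (55989361, 5111106): x_7 = 11·55989361 + 120·1·5111106 = 1229215691; y_7 = 11·5111106 + 1·55989361 = 112211527.
Step 3: Verify x_7² - 120·y_7² = 1510971215000607481 - 1510971215000607480 = 1 (should be 1). ✓

(x_1, y_1) = (11, 1); (x_7, y_7) = (1229215691, 112211527).


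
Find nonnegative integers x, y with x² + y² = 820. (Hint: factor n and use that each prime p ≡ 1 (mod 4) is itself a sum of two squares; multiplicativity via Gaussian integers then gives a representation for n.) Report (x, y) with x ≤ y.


Step 1: Factor n = 820 = 2^2 · 5 · 41.
Step 2: Check the mod-4 condition on each prime factor: 2 = 2 (special); 5 ≡ 1 (mod 4), exponent 1; 41 ≡ 1 (mod 4), exponent 1.
All primes ≡ 3 (mod 4) appear to even exponent (or don't appear), so by the two-squares theorem n IS expressible as a sum of two squares.
Step 3: Build a representation. Group n = k² · m with k = 2 and m = 5 · 41 = 205 (a product of primes ≡ 1 (mod 4)); a representation of m scales to one of n via (k·x)² + (k·y)² = k²(x² + y²). Each prime p ≡ 1 (mod 4) is itself a sum of two squares; find a² by testing p − a² for a perfect square:
  5: 5 − 1² = 4 = 2² ⇒ 5 = 1² + 2².
  41: 41 − 1² = 40, 41 − 2² = 37, 41 − 3² = 32, 41 − 4² = 25 = 5² ⇒ 41 = 4² + 5².
  Combine using the Brahmagupta–Fibonacci identity (a² + b²)(c² + d²) = (ac − bd)² + (ad + bc)² = (ac + bd)² + (ad − bc)²:
  5 · 41 = 205: from (1² + 2²)(4² + 5²), take (1·4 − 2·5, 1·5 + 2·4) = (4 − 10, 5 + 8) = (-6, 13); dropping signs (only squares matter) gives (6, 13); check 6² + 13² = 36 + 169 = 205 ✓.
  Scale by k = 2: (2·6, 2·13) = (12, 26).
Step 4: Order so x ≤ y and verify: 12² + 26² = 144 + 676 = 820 = n. ✓

n = 820 = 12² + 26² (one valid representation with x ≤ y).


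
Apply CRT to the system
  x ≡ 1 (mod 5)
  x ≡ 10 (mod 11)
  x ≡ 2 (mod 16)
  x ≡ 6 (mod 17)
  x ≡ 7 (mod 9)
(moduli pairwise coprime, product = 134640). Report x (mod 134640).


Product of moduli M = 5 · 11 · 16 · 17 · 9 = 134640.
Merge one congruence at a time:
  Start: x ≡ 1 (mod 5).
  Combine with x ≡ 10 (mod 11); new modulus lcm = 55.
    Write x = 1 + 5·t and substitute into x ≡ 10 (mod 11): 5·t ≡ 10 − 1 = 9 (mod 11).
    The inverse of 5 mod 11 is 9 (since 5·9 = 45 = 4·11 + 1), so t ≡ 9·9 = 81 ≡ 4 (mod 11).
    Then x = 1 + 5·4 = 21, valid modulo lcm(5, 11) = 55: x ≡ 21 (mod 55).
  Combine with x ≡ 2 (mod 16); new modulus lcm = 880.
    Write x = 21 + 55·t and substitute into x ≡ 2 (mod 16): 55·t ≡ 2 − 21 = -19 (mod 16).
    Reduce coefficients mod 16: 7·t ≡ 13 (mod 16).
    The inverse of 7 mod 16 is 7 (since 7·7 = 49 = 3·16 + 1), so t ≡ 7·13 = 91 ≡ 11 (mod 16).
    Then x = 21 + 55·11 = 626, valid modulo lcm(55, 16) = 880: x ≡ 626 (mod 880).
  Combine with x ≡ 6 (mod 17); new modulus lcm = 14960.
    Write x = 626 + 880·t and substitute into x ≡ 6 (mod 17): 880·t ≡ 6 − 626 = -620 (mod 17).
    Reduce coefficients mod 17: 13·t ≡ 9 (mod 17).
    The inverse of 13 mod 17 is 4 (since 13·4 = 52 = 3·17 + 1), so t ≡ 4·9 = 36 ≡ 2 (mod 17).
    Then x = 626 + 880·2 = 2386, valid modulo lcm(880, 17) = 14960: x ≡ 2386 (mod 14960).
  Combine with x ≡ 7 (mod 9); new modulus lcm = 134640.
    Write x = 2386 + 14960·t and substitute into x ≡ 7 (mod 9): 14960·t ≡ 7 − 2386 = -2379 (mod 9).
    Reduce coefficients mod 9: 2·t ≡ 6 (mod 9).
    The inverse of 2 mod 9 is 5 (since 2·5 = 10 = 1·9 + 1), so t ≡ 5·6 = 30 ≡ 3 (mod 9).
    Then x = 2386 + 14960·3 = 47266, valid modulo lcm(14960, 9) = 134640: x ≡ 47266 (mod 134640).
Verify against each original: 47266 mod 5 = 1, 47266 mod 11 = 10, 47266 mod 16 = 2, 47266 mod 17 = 6, 47266 mod 9 = 7.

x ≡ 47266 (mod 134640).


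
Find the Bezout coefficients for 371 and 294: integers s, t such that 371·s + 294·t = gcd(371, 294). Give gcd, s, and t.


Euclidean algorithm on (371, 294) — divide until remainder is 0:
  371 = 1 · 294 + 77
  294 = 3 · 77 + 63
  77 = 1 · 63 + 14
  63 = 4 · 14 + 7
  14 = 2 · 7 + 0
gcd(371, 294) = 7.
Track Bezout coefficients alongside the remainders: start with r₀ = 371 = a·1 + b·0 (s = 1, t = 0) and r₁ = 294 = a·0 + b·1 (s = 0, t = 1); each new remainder r_{k+1} = r_{k-1} − q_k·r_k inherits s_{k+1} = s_{k-1} − q_k·s_k, t_{k+1} = t_{k-1} − q_k·t_k, so r_k = a·s_k + b·t_k at every step:
  q = 1: r = 77, s = 1 − 1·0 = 1, t = 0 − 1·1 = -1  (check: 371·1 + 294·(-1) = 77)
  q = 3: r = 63, s = 0 − 3·1 = -3, t = 1 − 3·(-1) = 4  (check: 371·(-3) + 294·4 = 63)
  q = 1: r = 14, s = 1 − 1·(-3) = 4, t = -1 − 1·4 = -5  (check: 371·4 + 294·(-5) = 14)
  q = 4: r = 7, s = -3 − 4·4 = -19, t = 4 − 4·(-5) = 24  (check: 371·(-19) + 294·24 = 7)
The row with r = 7 (the gcd) gives the Bezout coefficients s = -19, t = 24.
Result: 371 · (-19) + 294 · (24) = 7.

gcd(371, 294) = 7; s = -19, t = 24 (check: 371·(-19) + 294·24 = 7).


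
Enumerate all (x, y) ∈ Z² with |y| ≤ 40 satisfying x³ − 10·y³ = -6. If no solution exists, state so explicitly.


The equation is x³ - 10y³ = -6. For fixed y, x³ = 10·y³ − 6, so a solution requires the RHS to be a perfect cube.
Strategy: iterate y from -40 to 40, compute RHS = 10·y³ − 6, and check whether it is a (positive or negative) perfect cube.
Check small values of y:
  y = 0: RHS = -6 is not a perfect cube.
  y = 1: RHS = 4 is not a perfect cube.
  y = -1: RHS = -16 is not a perfect cube.
  y = 2: RHS = 74 is not a perfect cube.
  y = -2: RHS = -86 is not a perfect cube.
  y = 3: RHS = 264 is not a perfect cube.
  y = -3: RHS = -276 is not a perfect cube.
Continuing the search up to |y| = 40 finds no solutions either.
No (x, y) in the scanned range satisfies the equation.

No integer solutions with |y| ≤ 40.


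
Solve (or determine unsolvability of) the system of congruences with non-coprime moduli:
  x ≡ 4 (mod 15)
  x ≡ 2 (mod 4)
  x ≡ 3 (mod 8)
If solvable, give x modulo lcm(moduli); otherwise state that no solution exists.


Moduli 15, 4, 8 are not pairwise coprime, so CRT works modulo lcm(m_i) when all pairwise compatibility conditions hold.
Pairwise compatibility: gcd(m_i, m_j) must divide a_i - a_j for every pair.
Merge one congruence at a time:
  Start: x ≡ 4 (mod 15).
  Combine with x ≡ 2 (mod 4): gcd(15, 4) = 1; 2 - 4 = -2, which IS divisible by 1, so compatible.
    Write x = 4 + 15·t and substitute into x ≡ 2 (mod 4): 15·t ≡ 2 − 4 = -2 (mod 4).
    Reduce coefficients mod 4: 3·t ≡ 2 (mod 4).
    The inverse of 3 mod 4 is 3 (since 3·3 = 9 = 2·4 + 1), so t ≡ 3·2 = 6 ≡ 2 (mod 4).
    Then x = 4 + 15·2 = 34, valid modulo lcm(15, 4) = 60: x ≡ 34 (mod 60).
  Combine with x ≡ 3 (mod 8): gcd(60, 8) = 4, and 3 - 34 = -31 is NOT divisible by 4.
    ⇒ system is inconsistent (no integer solution).

No solution (the system is inconsistent).


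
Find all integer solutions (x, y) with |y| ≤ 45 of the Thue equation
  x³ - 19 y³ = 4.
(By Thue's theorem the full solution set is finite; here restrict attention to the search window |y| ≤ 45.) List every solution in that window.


The equation is x³ - 19y³ = 4. For fixed y, x³ = 19·y³ + 4, so a solution requires the RHS to be a perfect cube.
Strategy: iterate y from -45 to 45, compute RHS = 19·y³ + 4, and check whether it is a (positive or negative) perfect cube.
Check small values of y:
  y = 0: RHS = 4 is not a perfect cube.
  y = 1: RHS = 23 is not a perfect cube.
  y = -1: RHS = -15 is not a perfect cube.
  y = 2: RHS = 156 is not a perfect cube.
  y = -2: RHS = -148 is not a perfect cube.
  y = 3: RHS = 517 is not a perfect cube.
  y = -3: RHS = -509 is not a perfect cube.
Continuing the search up to |y| = 45 finds no solutions either.
No (x, y) in the scanned range satisfies the equation.

No integer solutions with |y| ≤ 45.


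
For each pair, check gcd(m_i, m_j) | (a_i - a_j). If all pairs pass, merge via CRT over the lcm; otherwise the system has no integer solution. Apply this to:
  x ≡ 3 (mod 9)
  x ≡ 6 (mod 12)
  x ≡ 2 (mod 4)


Moduli 9, 12, 4 are not pairwise coprime, so CRT works modulo lcm(m_i) when all pairwise compatibility conditions hold.
Pairwise compatibility: gcd(m_i, m_j) must divide a_i - a_j for every pair.
Merge one congruence at a time:
  Start: x ≡ 3 (mod 9).
  Combine with x ≡ 6 (mod 12): gcd(9, 12) = 3; 6 - 3 = 3, which IS divisible by 3, so compatible.
    Write x = 3 + 9·t and substitute into x ≡ 6 (mod 12): 9·t ≡ 6 − 3 = 3 (mod 12).
    Divide the congruence (and modulus) by g = 3: 3·t ≡ 1 (mod 4).
    The inverse of 3 mod 4 is 3 (since 3·3 = 9 = 2·4 + 1), so t ≡ 3·1 = 3 ≡ 3 (mod 4).
    Then x = 3 + 9·3 = 30, valid modulo lcm(9, 12) = 36: x ≡ 30 (mod 36).
  Combine with x ≡ 2 (mod 4): gcd(36, 4) = 4; 2 - 30 = -28, which IS divisible by 4, so compatible.
    Write x = 30 + 36·t and substitute into x ≡ 2 (mod 4): 36·t ≡ 2 − 30 = -28 (mod 4).
    Divide the congruence (and modulus) by g = 4: 9·t ≡ -7 (mod 1).
    Modulo 1 every t works; take t = 0.
    Then x = 30 + 36·0 = 30, valid modulo lcm(36, 4) = 36: x ≡ 30 (mod 36).
Verify: 30 mod 9 = 3, 30 mod 12 = 6, 30 mod 4 = 2.

x ≡ 30 (mod 36).


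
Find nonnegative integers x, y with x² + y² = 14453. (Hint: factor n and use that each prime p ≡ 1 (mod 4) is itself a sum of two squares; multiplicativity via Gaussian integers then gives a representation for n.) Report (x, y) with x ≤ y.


Step 1: Factor n = 14453 = 97 · 149.
Step 2: Check the mod-4 condition on each prime factor: 97 ≡ 1 (mod 4), exponent 1; 149 ≡ 1 (mod 4), exponent 1.
All primes ≡ 3 (mod 4) appear to even exponent (or don't appear), so by the two-squares theorem n IS expressible as a sum of two squares.
Step 3: Build a representation. Here n = 97 · 149 is a product of primes ≡ 1 (mod 4). Each prime p ≡ 1 (mod 4) is itself a sum of two squares; find a² by testing p − a² for a perfect square:
  97: 97 − 1² = 96, 97 − 2² = 93, 97 − 3² = 88, 97 − 4² = 81 = 9² ⇒ 97 = 4² + 9².
  149: 149 − 1² = 148, 149 − 2² = 145, 149 − 3² = 140, 149 − 4² = 133, 149 − 5² = 124, 149 − 6² = 113, 149 − 7² = 100 = 10² ⇒ 149 = 7² + 10².
  Combine using the Brahmagupta–Fibonacci identity (a² + b²)(c² + d²) = (ac − bd)² + (ad + bc)² = (ac + bd)² + (ad − bc)²:
  97 · 149 = 14453: from (4² + 9²)(7² + 10²), take (4·7 − 9·10, 4·10 + 9·7) = (28 − 90, 40 + 63) = (-62, 103); dropping signs (only squares matter) gives (62, 103); check 62² + 103² = 3844 + 10609 = 14453 ✓.
Step 4: Order so x ≤ y and verify: 62² + 103² = 3844 + 10609 = 14453 = n. ✓

n = 14453 = 62² + 103² (one valid representation with x ≤ y).


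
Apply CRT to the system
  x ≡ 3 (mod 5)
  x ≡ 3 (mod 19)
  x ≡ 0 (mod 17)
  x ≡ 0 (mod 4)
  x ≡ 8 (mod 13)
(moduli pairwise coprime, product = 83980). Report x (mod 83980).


Product of moduli M = 5 · 19 · 17 · 4 · 13 = 83980.
Merge one congruence at a time:
  Start: x ≡ 3 (mod 5).
  Combine with x ≡ 3 (mod 19); new modulus lcm = 95.
    Write x = 3 + 5·t and substitute into x ≡ 3 (mod 19): 5·t ≡ 3 − 3 = 0 (mod 19).
    The inverse of 5 mod 19 is 4 (since 5·4 = 20 = 1·19 + 1), so t ≡ 4·0 = 0 ≡ 0 (mod 19).
    Then x = 3 + 5·0 = 3, valid modulo lcm(5, 19) = 95: x ≡ 3 (mod 95).
  Combine with x ≡ 0 (mod 17); new modulus lcm = 1615.
    Write x = 3 + 95·t and substitute into x ≡ 0 (mod 17): 95·t ≡ 0 − 3 = -3 (mod 17).
    Reduce coefficients mod 17: 10·t ≡ 14 (mod 17).
    The inverse of 10 mod 17 is 12 (since 10·12 = 120 = 7·17 + 1), so t ≡ 12·14 = 168 ≡ 15 (mod 17).
    Then x = 3 + 95·15 = 1428, valid modulo lcm(95, 17) = 1615: x ≡ 1428 (mod 1615).
  Combine with x ≡ 0 (mod 4); new modulus lcm = 6460.
    Write x = 1428 + 1615·t and substitute into x ≡ 0 (mod 4): 1615·t ≡ 0 − 1428 = -1428 (mod 4).
    Reduce coefficients mod 4: 3·t ≡ 0 (mod 4).
    The inverse of 3 mod 4 is 3 (since 3·3 = 9 = 2·4 + 1), so t ≡ 3·0 = 0 ≡ 0 (mod 4).
    Then x = 1428 + 1615·0 = 1428, valid modulo lcm(1615, 4) = 6460: x ≡ 1428 (mod 6460).
  Combine with x ≡ 8 (mod 13); new modulus lcm = 83980.
    Write x = 1428 + 6460·t and substitute into x ≡ 8 (mod 13): 6460·t ≡ 8 − 1428 = -1420 (mod 13).
    Reduce coefficients mod 13: 12·t ≡ 10 (mod 13).
    The inverse of 12 mod 13 is 12 (since 12·12 = 144 = 11·13 + 1), so t ≡ 12·10 = 120 ≡ 3 (mod 13).
    Then x = 1428 + 6460·3 = 20808, valid modulo lcm(6460, 13) = 83980: x ≡ 20808 (mod 83980).
Verify against each original: 20808 mod 5 = 3, 20808 mod 19 = 3, 20808 mod 17 = 0, 20808 mod 4 = 0, 20808 mod 13 = 8.

x ≡ 20808 (mod 83980).


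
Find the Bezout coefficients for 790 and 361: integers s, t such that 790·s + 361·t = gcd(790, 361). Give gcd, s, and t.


Euclidean algorithm on (790, 361) — divide until remainder is 0:
  790 = 2 · 361 + 68
  361 = 5 · 68 + 21
  68 = 3 · 21 + 5
  21 = 4 · 5 + 1
  5 = 5 · 1 + 0
gcd(790, 361) = 1.
Track Bezout coefficients alongside the remainders: start with r₀ = 790 = a·1 + b·0 (s = 1, t = 0) and r₁ = 361 = a·0 + b·1 (s = 0, t = 1); each new remainder r_{k+1} = r_{k-1} − q_k·r_k inherits s_{k+1} = s_{k-1} − q_k·s_k, t_{k+1} = t_{k-1} − q_k·t_k, so r_k = a·s_k + b·t_k at every step:
  q = 2: r = 68, s = 1 − 2·0 = 1, t = 0 − 2·1 = -2  (check: 790·1 + 361·(-2) = 68)
  q = 5: r = 21, s = 0 − 5·1 = -5, t = 1 − 5·(-2) = 11  (check: 790·(-5) + 361·11 = 21)
  q = 3: r = 5, s = 1 − 3·(-5) = 16, t = -2 − 3·11 = -35  (check: 790·16 + 361·(-35) = 5)
  q = 4: r = 1, s = -5 − 4·16 = -69, t = 11 − 4·(-35) = 151  (check: 790·(-69) + 361·151 = 1)
The row with r = 1 (the gcd) gives the Bezout coefficients s = -69, t = 151.
Result: 790 · (-69) + 361 · (151) = 1.

gcd(790, 361) = 1; s = -69, t = 151 (check: 790·(-69) + 361·151 = 1).


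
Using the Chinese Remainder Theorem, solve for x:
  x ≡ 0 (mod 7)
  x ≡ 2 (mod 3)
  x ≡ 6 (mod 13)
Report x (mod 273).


Moduli 7, 3, 13 are pairwise coprime; by CRT there is a unique solution modulo M = 7 · 3 · 13 = 273.
Solve pairwise, accumulating the modulus:
  Start with x ≡ 0 (mod 7).
  Combine with x ≡ 2 (mod 3): since gcd(7, 3) = 1, we get a unique residue mod 21.
    Write x = 0 + 7·t and substitute into x ≡ 2 (mod 3): 7·t ≡ 2 − 0 = 2 (mod 3).
    Reduce coefficients mod 3: 1·t ≡ 2 (mod 3).
    So t ≡ 2 (mod 3).
    Then x = 0 + 7·2 = 14, valid modulo lcm(7, 3) = 21: x ≡ 14 (mod 21).
  Combine with x ≡ 6 (mod 13): since gcd(21, 13) = 1, we get a unique residue mod 273.
    Write x = 14 + 21·t and substitute into x ≡ 6 (mod 13): 21·t ≡ 6 − 14 = -8 (mod 13).
    Reduce coefficients mod 13: 8·t ≡ 5 (mod 13).
    The inverse of 8 mod 13 is 5 (since 8·5 = 40 = 3·13 + 1), so t ≡ 5·5 = 25 ≡ 12 (mod 13).
    Then x = 14 + 21·12 = 266, valid modulo lcm(21, 13) = 273: x ≡ 266 (mod 273).
Verify: 266 mod 7 = 0 ✓, 266 mod 3 = 2 ✓, 266 mod 13 = 6 ✓.

x ≡ 266 (mod 273).


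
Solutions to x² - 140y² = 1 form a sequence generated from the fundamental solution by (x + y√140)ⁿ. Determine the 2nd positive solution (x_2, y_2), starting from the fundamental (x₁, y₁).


Step 1: Find the fundamental solution (x₁, y₁) of x² - 140y² = 1.
  Expand √140 as a continued fraction. a₀ = ⌊√140⌋ = 11; iterate m_{k+1} = d_k·a_k − m_k, d_{k+1} = (140 − m_{k+1}²)/d_k, a_{k+1} = ⌊(a₀ + m_{k+1})/d_{k+1}⌋ (starting m₀ = 0, d₀ = 1), with convergents p_k = a_k·p_{k-1} + p_{k-2}, q_k = a_k·q_{k-1} + q_{k-2} (p₋₁ = 1, q₋₁ = 0):
  k = 0: a₀ = 11; p₀/q₀ = 11/1; p₀² − 140·q₀² = 121 − 140 = -19.
  k = 1: m = 11, d = 19, a = ⌊(11 + 11)/19⌋ = 1; p/q = (1·11 + 1)/(1·1 + 0) = 12/1; p² − 140·q² = 144 − 140 = 4.
  k = 2: m = 8, d = 4, a = ⌊(11 + 8)/4⌋ = 4; p/q = (4·12 + 11)/(4·1 + 1) = 59/5; p² − 140·q² = 3481 − 3500 = -19.
  k = 3: m = 8, d = 19, a = ⌊(11 + 8)/19⌋ = 1; p/q = (1·59 + 12)/(1·5 + 1) = 71/6; p² − 140·q² = 5041 − 5040 = 1.
  The first convergent with p² − 140·q² = 1 gives the fundamental solution (x₁, y₁) = (71, 6).
Step 2: Apply the recurrence (x_{n+1}, y_{n+1}) = (x₁x_n + 140y₁y_n, x₁y_n + y₁x_n) repeatedly.
  From (x_1, y_1) = (71, 6): x_2 = 71·71 + 140·6·6 = 10081; y_2 = 71·6 + 6·71 = 852.
Step 3: Verify x_2² - 140·y_2² = 101626561 - 101626560 = 1 (should be 1). ✓

(x_1, y_1) = (71, 6); (x_2, y_2) = (10081, 852).


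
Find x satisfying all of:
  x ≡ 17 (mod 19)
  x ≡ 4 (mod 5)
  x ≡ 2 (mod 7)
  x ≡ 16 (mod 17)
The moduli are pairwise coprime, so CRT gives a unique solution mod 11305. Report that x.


Product of moduli M = 19 · 5 · 7 · 17 = 11305.
Merge one congruence at a time:
  Start: x ≡ 17 (mod 19).
  Combine with x ≡ 4 (mod 5); new modulus lcm = 95.
    Write x = 17 + 19·t and substitute into x ≡ 4 (mod 5): 19·t ≡ 4 − 17 = -13 (mod 5).
    Reduce coefficients mod 5: 4·t ≡ 2 (mod 5).
    The inverse of 4 mod 5 is 4 (since 4·4 = 16 = 3·5 + 1), so t ≡ 4·2 = 8 ≡ 3 (mod 5).
    Then x = 17 + 19·3 = 74, valid modulo lcm(19, 5) = 95: x ≡ 74 (mod 95).
  Combine with x ≡ 2 (mod 7); new modulus lcm = 665.
    Write x = 74 + 95·t and substitute into x ≡ 2 (mod 7): 95·t ≡ 2 − 74 = -72 (mod 7).
    Reduce coefficients mod 7: 4·t ≡ 5 (mod 7).
    The inverse of 4 mod 7 is 2 (since 4·2 = 8 = 1·7 + 1), so t ≡ 2·5 = 10 ≡ 3 (mod 7).
    Then x = 74 + 95·3 = 359, valid modulo lcm(95, 7) = 665: x ≡ 359 (mod 665).
  Combine with x ≡ 16 (mod 17); new modulus lcm = 11305.
    Write x = 359 + 665·t and substitute into x ≡ 16 (mod 17): 665·t ≡ 16 − 359 = -343 (mod 17).
    Reduce coefficients mod 17: 2·t ≡ 14 (mod 17).
    The inverse of 2 mod 17 is 9 (since 2·9 = 18 = 1·17 + 1), so t ≡ 9·14 = 126 ≡ 7 (mod 17).
    Then x = 359 + 665·7 = 5014, valid modulo lcm(665, 17) = 11305: x ≡ 5014 (mod 11305).
Verify against each original: 5014 mod 19 = 17, 5014 mod 5 = 4, 5014 mod 7 = 2, 5014 mod 17 = 16.

x ≡ 5014 (mod 11305).


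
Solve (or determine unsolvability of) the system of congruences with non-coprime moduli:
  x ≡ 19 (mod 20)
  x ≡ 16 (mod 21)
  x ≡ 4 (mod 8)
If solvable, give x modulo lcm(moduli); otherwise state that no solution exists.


Moduli 20, 21, 8 are not pairwise coprime, so CRT works modulo lcm(m_i) when all pairwise compatibility conditions hold.
Pairwise compatibility: gcd(m_i, m_j) must divide a_i - a_j for every pair.
Merge one congruence at a time:
  Start: x ≡ 19 (mod 20).
  Combine with x ≡ 16 (mod 21): gcd(20, 21) = 1; 16 - 19 = -3, which IS divisible by 1, so compatible.
    Write x = 19 + 20·t and substitute into x ≡ 16 (mod 21): 20·t ≡ 16 − 19 = -3 (mod 21).
    Reduce coefficients mod 21: 20·t ≡ 18 (mod 21).
    The inverse of 20 mod 21 is 20 (since 20·20 = 400 = 19·21 + 1), so t ≡ 20·18 = 360 ≡ 3 (mod 21).
    Then x = 19 + 20·3 = 79, valid modulo lcm(20, 21) = 420: x ≡ 79 (mod 420).
  Combine with x ≡ 4 (mod 8): gcd(420, 8) = 4, and 4 - 79 = -75 is NOT divisible by 4.
    ⇒ system is inconsistent (no integer solution).

No solution (the system is inconsistent).


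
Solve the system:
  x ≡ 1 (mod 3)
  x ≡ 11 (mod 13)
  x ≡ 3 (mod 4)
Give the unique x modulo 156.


Moduli 3, 13, 4 are pairwise coprime; by CRT there is a unique solution modulo M = 3 · 13 · 4 = 156.
Solve pairwise, accumulating the modulus:
  Start with x ≡ 1 (mod 3).
  Combine with x ≡ 11 (mod 13): since gcd(3, 13) = 1, we get a unique residue mod 39.
    Write x = 1 + 3·t and substitute into x ≡ 11 (mod 13): 3·t ≡ 11 − 1 = 10 (mod 13).
    The inverse of 3 mod 13 is 9 (since 3·9 = 27 = 2·13 + 1), so t ≡ 9·10 = 90 ≡ 12 (mod 13).
    Then x = 1 + 3·12 = 37, valid modulo lcm(3, 13) = 39: x ≡ 37 (mod 39).
  Combine with x ≡ 3 (mod 4): since gcd(39, 4) = 1, we get a unique residue mod 156.
    Write x = 37 + 39·t and substitute into x ≡ 3 (mod 4): 39·t ≡ 3 − 37 = -34 (mod 4).
    Reduce coefficients mod 4: 3·t ≡ 2 (mod 4).
    The inverse of 3 mod 4 is 3 (since 3·3 = 9 = 2·4 + 1), so t ≡ 3·2 = 6 ≡ 2 (mod 4).
    Then x = 37 + 39·2 = 115, valid modulo lcm(39, 4) = 156: x ≡ 115 (mod 156).
Verify: 115 mod 3 = 1 ✓, 115 mod 13 = 11 ✓, 115 mod 4 = 3 ✓.

x ≡ 115 (mod 156).


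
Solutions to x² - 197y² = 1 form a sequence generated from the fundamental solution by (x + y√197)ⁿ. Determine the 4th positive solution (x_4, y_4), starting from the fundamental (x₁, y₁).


Step 1: Find the fundamental solution (x₁, y₁) of x² - 197y² = 1.
  Expand √197 as a continued fraction. a₀ = ⌊√197⌋ = 14; iterate m_{k+1} = d_k·a_k − m_k, d_{k+1} = (197 − m_{k+1}²)/d_k, a_{k+1} = ⌊(a₀ + m_{k+1})/d_{k+1}⌋ (starting m₀ = 0, d₀ = 1), with convergents p_k = a_k·p_{k-1} + p_{k-2}, q_k = a_k·q_{k-1} + q_{k-2} (p₋₁ = 1, q₋₁ = 0):
  k = 0: a₀ = 14; p₀/q₀ = 14/1; p₀² − 197·q₀² = 196 − 197 = -1.
  k = 1: m = 14, d = 1, a = ⌊(14 + 14)/1⌋ = 28; p/q = (28·14 + 1)/(28·1 + 0) = 393/28; p² − 197·q² = 154449 − 154448 = 1.
  The first convergent with p² − 197·q² = 1 gives the fundamental solution (x₁, y₁) = (393, 28).
Step 2: Apply the recurrence (x_{n+1}, y_{n+1}) = (x₁x_n + 197y₁y_n, x₁y_n + y₁x_n) repeatedly.
  From (x_1, y_1) = (393, 28): x_2 = 393·393 + 197·28·28 = 308897; y_2 = 393·28 + 28·393 = 22008.
  From (x_2, y_2) = (308897, 22008): x_3 = 393·308897 + 197·28·22008 = 242792649; y_3 = 393·22008 + 28·308897 = 17298260.
  From (x_3, y_3) = (242792649, 17298260): x_4 = 393·242792649 + 197·28·17298260 = 190834713217; y_4 = 393·17298260 + 28·242792649 = 13596410352.
Step 3: Verify x_4² - 197·y_4² = 36417887768614634489089 - 36417887768614634489088 = 1 (should be 1). ✓

(x_1, y_1) = (393, 28); (x_4, y_4) = (190834713217, 13596410352).


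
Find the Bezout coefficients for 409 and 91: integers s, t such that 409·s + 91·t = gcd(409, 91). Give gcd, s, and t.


Euclidean algorithm on (409, 91) — divide until remainder is 0:
  409 = 4 · 91 + 45
  91 = 2 · 45 + 1
  45 = 45 · 1 + 0
gcd(409, 91) = 1.
Track Bezout coefficients alongside the remainders: start with r₀ = 409 = a·1 + b·0 (s = 1, t = 0) and r₁ = 91 = a·0 + b·1 (s = 0, t = 1); each new remainder r_{k+1} = r_{k-1} − q_k·r_k inherits s_{k+1} = s_{k-1} − q_k·s_k, t_{k+1} = t_{k-1} − q_k·t_k, so r_k = a·s_k + b·t_k at every step:
  q = 4: r = 45, s = 1 − 4·0 = 1, t = 0 − 4·1 = -4  (check: 409·1 + 91·(-4) = 45)
  q = 2: r = 1, s = 0 − 2·1 = -2, t = 1 − 2·(-4) = 9  (check: 409·(-2) + 91·9 = 1)
The row with r = 1 (the gcd) gives the Bezout coefficients s = -2, t = 9.
Result: 409 · (-2) + 91 · (9) = 1.

gcd(409, 91) = 1; s = -2, t = 9 (check: 409·(-2) + 91·9 = 1).


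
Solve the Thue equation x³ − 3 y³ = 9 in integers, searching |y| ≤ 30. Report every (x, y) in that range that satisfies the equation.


The equation is x³ - 3y³ = 9. For fixed y, x³ = 3·y³ + 9, so a solution requires the RHS to be a perfect cube.
Strategy: iterate y from -30 to 30, compute RHS = 3·y³ + 9, and check whether it is a (positive or negative) perfect cube.
Check small values of y:
  y = 0: RHS = 9 is not a perfect cube.
  y = 1: RHS = 12 is not a perfect cube.
  y = -1: RHS = 6 is not a perfect cube.
  y = 2: RHS = 33 is not a perfect cube.
  y = -2: RHS = -15 is not a perfect cube.
  y = 3: RHS = 90 is not a perfect cube.
  y = -3: RHS = -72 is not a perfect cube.
Continuing the search up to |y| = 30 finds no solutions either.
No (x, y) in the scanned range satisfies the equation.

No integer solutions with |y| ≤ 30.


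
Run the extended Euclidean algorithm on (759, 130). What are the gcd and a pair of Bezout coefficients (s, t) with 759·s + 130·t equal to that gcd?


Euclidean algorithm on (759, 130) — divide until remainder is 0:
  759 = 5 · 130 + 109
  130 = 1 · 109 + 21
  109 = 5 · 21 + 4
  21 = 5 · 4 + 1
  4 = 4 · 1 + 0
gcd(759, 130) = 1.
Track Bezout coefficients alongside the remainders: start with r₀ = 759 = a·1 + b·0 (s = 1, t = 0) and r₁ = 130 = a·0 + b·1 (s = 0, t = 1); each new remainder r_{k+1} = r_{k-1} − q_k·r_k inherits s_{k+1} = s_{k-1} − q_k·s_k, t_{k+1} = t_{k-1} − q_k·t_k, so r_k = a·s_k + b·t_k at every step:
  q = 5: r = 109, s = 1 − 5·0 = 1, t = 0 − 5·1 = -5  (check: 759·1 + 130·(-5) = 109)
  q = 1: r = 21, s = 0 − 1·1 = -1, t = 1 − 1·(-5) = 6  (check: 759·(-1) + 130·6 = 21)
  q = 5: r = 4, s = 1 − 5·(-1) = 6, t = -5 − 5·6 = -35  (check: 759·6 + 130·(-35) = 4)
  q = 5: r = 1, s = -1 − 5·6 = -31, t = 6 − 5·(-35) = 181  (check: 759·(-31) + 130·181 = 1)
The row with r = 1 (the gcd) gives the Bezout coefficients s = -31, t = 181.
Result: 759 · (-31) + 130 · (181) = 1.

gcd(759, 130) = 1; s = -31, t = 181 (check: 759·(-31) + 130·181 = 1).
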